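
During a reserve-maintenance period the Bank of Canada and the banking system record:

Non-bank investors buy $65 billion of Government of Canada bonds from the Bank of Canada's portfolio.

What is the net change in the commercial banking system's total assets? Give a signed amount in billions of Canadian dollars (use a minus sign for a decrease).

-$65 billion

Asset sale (to non-banks) $65 billion: bank balance sheets shrink → −$65B.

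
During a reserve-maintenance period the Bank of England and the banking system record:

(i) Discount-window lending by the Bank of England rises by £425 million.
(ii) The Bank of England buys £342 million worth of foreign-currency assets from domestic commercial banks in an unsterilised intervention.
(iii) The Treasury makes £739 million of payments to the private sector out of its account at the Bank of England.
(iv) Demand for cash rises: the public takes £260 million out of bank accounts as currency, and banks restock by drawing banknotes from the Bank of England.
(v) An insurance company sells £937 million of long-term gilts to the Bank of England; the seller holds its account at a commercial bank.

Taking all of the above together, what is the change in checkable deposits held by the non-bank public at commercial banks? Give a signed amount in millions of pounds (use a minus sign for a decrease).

+£1416 million

Bank of England balance sheet:
  Assets:      Securities +£937M, Loans to banks +£425M, Foreign assets +£342M
  Liabilities: Bank reserves +£2183M, Currency in circulation +£260M, Government deposits −£739M
Commercial banking system:
  Assets:      Reserves at CB +£2183M, Foreign assets −£342M
  Liabilities: Checkable deposits +£1416M, Borrowings from CB +£425M
So the change in checkable deposits held by the non-bank public at commercial banks is +£1416 million.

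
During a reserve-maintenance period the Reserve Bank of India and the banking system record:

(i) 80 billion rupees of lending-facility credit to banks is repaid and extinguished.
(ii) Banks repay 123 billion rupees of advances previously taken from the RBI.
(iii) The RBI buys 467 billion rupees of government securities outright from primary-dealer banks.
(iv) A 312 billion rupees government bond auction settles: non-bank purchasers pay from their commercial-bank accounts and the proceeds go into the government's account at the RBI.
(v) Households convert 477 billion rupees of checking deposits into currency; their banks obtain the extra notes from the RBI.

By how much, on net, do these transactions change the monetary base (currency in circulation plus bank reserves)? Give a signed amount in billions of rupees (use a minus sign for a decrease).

-48 billion

RBI balance sheet:
  Assets:      Securities +467B, Loans to banks −203B
  Liabilities: Bank reserves −525B, Currency in circulation +477B, Government deposits +312B
Monetary base = currency + reserves: +477B + (−525B) = -48 billion.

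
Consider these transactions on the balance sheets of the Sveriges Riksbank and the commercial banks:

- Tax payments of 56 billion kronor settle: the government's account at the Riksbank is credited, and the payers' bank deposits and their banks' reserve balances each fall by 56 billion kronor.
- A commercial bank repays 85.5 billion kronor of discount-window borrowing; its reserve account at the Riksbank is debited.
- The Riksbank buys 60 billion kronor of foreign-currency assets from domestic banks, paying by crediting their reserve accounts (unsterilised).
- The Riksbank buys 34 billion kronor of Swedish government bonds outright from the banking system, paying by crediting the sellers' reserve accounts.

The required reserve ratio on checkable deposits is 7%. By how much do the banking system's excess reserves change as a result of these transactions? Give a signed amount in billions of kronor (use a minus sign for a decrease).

Government account inflow 56 billion kronor: reserves −56B, deposits −56B.
Discount-window repayment 85.5 billion kronor: reserves −85.5B, deposits 0.
FX purchase 60 billion kronor: reserves +60B, deposits 0.
OMO purchase (from banks) 34 billion kronor: reserves +34B, deposits 0.
Totals: Δreserves = −47.5B, Δdeposits = −56B.
Δrequired reserves = 7% × −56B = −3.92B.
Δexcess reserves = Δreserves − Δrequired = −47.5B − (−3.92B) = -43.58 billion.

-43.58 billion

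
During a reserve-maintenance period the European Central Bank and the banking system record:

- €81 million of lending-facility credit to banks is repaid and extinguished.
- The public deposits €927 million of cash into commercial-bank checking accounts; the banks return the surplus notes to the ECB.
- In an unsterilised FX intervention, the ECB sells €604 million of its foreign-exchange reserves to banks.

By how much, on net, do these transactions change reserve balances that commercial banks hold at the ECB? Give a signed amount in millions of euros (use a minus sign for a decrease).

Discount-window repayment €81 million: repayment is debited from reserves → −€81M.
Currency deposit €927 million: returned notes are swapped for reserve credit → +€927M.
FX sale €604 million: the buying banks pay out of their reserve balances → −€604M.
Net: −81 + 927 − 604 = +€242 million.

+€242 million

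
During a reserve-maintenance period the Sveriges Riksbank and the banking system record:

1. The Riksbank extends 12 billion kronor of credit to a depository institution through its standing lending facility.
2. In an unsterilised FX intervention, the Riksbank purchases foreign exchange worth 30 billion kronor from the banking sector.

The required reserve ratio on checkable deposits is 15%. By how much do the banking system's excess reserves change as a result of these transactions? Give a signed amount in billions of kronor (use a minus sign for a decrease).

Discount-window loan 12 billion kronor: reserves +12B, deposits 0.
FX purchase 30 billion kronor: reserves +30B, deposits 0.
Totals: Δreserves = +42B, Δdeposits = 0.
Δrequired reserves = 15% × 0 = 0.
Δexcess reserves = Δreserves − Δrequired = +42B − (0) = +42 billion.

+42 billion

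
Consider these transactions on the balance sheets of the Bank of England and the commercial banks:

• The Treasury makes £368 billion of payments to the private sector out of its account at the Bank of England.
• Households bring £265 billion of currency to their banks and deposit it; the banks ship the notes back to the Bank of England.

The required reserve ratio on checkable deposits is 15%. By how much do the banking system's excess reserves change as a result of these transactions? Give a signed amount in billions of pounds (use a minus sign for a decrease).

+£538.05 billion

Government spending £368 billion: reserves +£368B, deposits +£368B.
Currency deposit £265 billion: reserves +£265B, deposits +£265B.
Totals: Δreserves = +£633B, Δdeposits = +£633B.
Δrequired reserves = 15% × +£633B = +£94.95B.
Δexcess reserves = Δreserves − Δrequired = +£633B − (+£94.95B) = +£538.05 billion.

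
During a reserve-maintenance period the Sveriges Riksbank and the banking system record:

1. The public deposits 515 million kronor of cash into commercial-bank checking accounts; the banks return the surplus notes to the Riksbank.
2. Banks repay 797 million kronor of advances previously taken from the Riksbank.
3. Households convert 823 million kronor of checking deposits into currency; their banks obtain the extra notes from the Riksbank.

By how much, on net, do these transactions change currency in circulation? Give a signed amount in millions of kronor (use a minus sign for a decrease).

+308 million

Riksbank balance sheet:
  Assets:      Loans to banks −797M
  Liabilities: Bank reserves −1105M, Currency in circulation +308M
Commercial banking system:
  Assets:      Reserves at CB −1105M
  Liabilities: Checkable deposits −308M, Borrowings from CB −797M
So the change in currency in circulation is +308 million.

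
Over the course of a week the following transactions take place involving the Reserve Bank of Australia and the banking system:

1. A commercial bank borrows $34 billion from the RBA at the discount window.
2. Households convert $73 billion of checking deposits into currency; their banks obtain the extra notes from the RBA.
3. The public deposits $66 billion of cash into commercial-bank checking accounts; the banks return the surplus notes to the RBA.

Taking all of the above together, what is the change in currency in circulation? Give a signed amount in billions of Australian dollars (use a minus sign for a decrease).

RBA balance sheet:
  Assets:      Loans to banks +$34B
  Liabilities: Bank reserves +$27B, Currency in circulation +$7B
Commercial banking system:
  Assets:      Reserves at CB +$27B
  Liabilities: Checkable deposits −$7B, Borrowings from CB +$34B
So the change in currency in circulation is +$7 billion.

+$7 billion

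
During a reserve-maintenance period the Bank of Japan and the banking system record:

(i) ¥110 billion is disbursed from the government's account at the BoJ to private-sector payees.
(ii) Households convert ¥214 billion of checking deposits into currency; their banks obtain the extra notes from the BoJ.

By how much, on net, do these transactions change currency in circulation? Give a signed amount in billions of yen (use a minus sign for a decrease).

+¥214 billion

BoJ balance sheet:
  Assets:      no change
  Liabilities: Bank reserves −¥104B, Currency in circulation +¥214B, Government deposits −¥110B
So the change in currency in circulation is +¥214 billion.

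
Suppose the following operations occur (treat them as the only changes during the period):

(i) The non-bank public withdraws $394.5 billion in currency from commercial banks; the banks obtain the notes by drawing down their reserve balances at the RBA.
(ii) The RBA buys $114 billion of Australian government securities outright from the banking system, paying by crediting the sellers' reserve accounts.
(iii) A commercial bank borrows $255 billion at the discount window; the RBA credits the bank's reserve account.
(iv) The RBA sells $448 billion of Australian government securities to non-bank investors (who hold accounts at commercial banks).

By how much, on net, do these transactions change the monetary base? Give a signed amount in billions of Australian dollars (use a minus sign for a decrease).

-$79 billion

Currency withdrawal $394.5 billion: just a shift between currency and reserves — both are base money → 0.
OMO purchase (from banks) $114 billion: RBA balance sheet expands → +$114B.
Discount-window loan $255 billion: RBA balance sheet expands → +$255B.
Asset sale (to non-banks) $448 billion: RBA balance sheet contracts → −$448B.
Net: 0 + 114 + 255 − 448 = -$79 billion.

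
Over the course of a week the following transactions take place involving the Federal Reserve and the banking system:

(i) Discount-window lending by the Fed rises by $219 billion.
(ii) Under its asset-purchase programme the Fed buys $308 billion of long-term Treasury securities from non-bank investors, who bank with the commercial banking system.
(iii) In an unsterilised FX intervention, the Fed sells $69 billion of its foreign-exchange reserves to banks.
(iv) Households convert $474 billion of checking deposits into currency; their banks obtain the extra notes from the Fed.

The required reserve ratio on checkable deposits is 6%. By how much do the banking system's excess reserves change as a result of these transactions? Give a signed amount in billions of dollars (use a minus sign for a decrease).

Discount-window loan $219 billion: reserves +$219B, deposits 0.
Asset purchase (from non-banks) $308 billion: reserves +$308B, deposits +$308B.
FX sale $69 billion: reserves −$69B, deposits 0.
Currency withdrawal $474 billion: reserves −$474B, deposits −$474B.
Totals: Δreserves = −$16B, Δdeposits = −$166B.
Δrequired reserves = 6% × −$166B = −$9.96B.
Δexcess reserves = Δreserves − Δrequired = −$16B − (−$9.96B) = -$6.04 billion.

-$6.04 billion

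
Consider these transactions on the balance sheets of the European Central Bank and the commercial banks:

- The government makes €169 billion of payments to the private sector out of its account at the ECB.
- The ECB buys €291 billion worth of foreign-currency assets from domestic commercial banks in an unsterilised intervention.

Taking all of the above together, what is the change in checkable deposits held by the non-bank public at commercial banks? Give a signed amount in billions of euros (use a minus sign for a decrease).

Government spending €169 billion: non-bank counterparties' bank balances rise → +€169B.
FX purchase €291 billion: the counterparty is a bank, so public deposits are unchanged → 0.
Net: 169 + 0 = +€169 billion.

+€169 billion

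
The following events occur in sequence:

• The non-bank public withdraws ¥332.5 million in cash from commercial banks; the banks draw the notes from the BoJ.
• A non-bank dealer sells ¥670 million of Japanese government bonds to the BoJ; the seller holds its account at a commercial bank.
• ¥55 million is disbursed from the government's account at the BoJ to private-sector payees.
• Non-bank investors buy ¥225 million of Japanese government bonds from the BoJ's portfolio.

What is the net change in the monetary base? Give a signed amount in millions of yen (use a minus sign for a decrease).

+¥500 million

BoJ balance sheet:
  Assets:      Securities +¥445M
  Liabilities: Bank reserves +¥167.5M, Currency in circulation +¥332.5M, Government deposits −¥55M
Commercial banking system:
  Assets:      Reserves at CB +¥167.5M
  Liabilities: Checkable deposits +¥167.5M
Monetary base = currency + reserves: +¥332.5M + (+¥167.5M) = +¥500 million.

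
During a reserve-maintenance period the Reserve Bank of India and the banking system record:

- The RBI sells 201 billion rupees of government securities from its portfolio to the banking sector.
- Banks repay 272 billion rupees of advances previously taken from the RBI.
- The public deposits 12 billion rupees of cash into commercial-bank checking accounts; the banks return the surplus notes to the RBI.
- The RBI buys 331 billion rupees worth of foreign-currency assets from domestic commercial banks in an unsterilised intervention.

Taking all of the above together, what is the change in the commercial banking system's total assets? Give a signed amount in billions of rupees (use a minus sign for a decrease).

-260 billion

OMO sale (to banks) 201 billion rupees: just an asset swap on bank balance sheets → 0.
Discount-window repayment 272 billion rupees: bank balance sheets shrink → −272B.
Currency deposit 12 billion rupees: bank balance sheets expand → +12B.
FX purchase 331 billion rupees: just an asset swap on bank balance sheets → 0.
Net: 0 − 272 + 12 + 0 = -260 billion.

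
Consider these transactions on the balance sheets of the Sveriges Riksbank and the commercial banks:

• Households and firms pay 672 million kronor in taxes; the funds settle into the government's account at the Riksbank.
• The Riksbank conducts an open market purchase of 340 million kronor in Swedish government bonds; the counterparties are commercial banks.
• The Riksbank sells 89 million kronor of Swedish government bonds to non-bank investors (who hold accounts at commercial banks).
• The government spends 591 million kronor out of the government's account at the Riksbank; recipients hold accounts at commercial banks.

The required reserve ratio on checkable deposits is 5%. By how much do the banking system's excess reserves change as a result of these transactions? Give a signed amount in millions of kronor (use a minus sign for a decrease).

+178.5 million

Government account inflow 672 million kronor: reserves −672M, deposits −672M.
OMO purchase (from banks) 340 million kronor: reserves +340M, deposits 0.
Asset sale (to non-banks) 89 million kronor: reserves −89M, deposits −89M.
Government spending 591 million kronor: reserves +591M, deposits +591M.
Totals: Δreserves = +170M, Δdeposits = −170M.
Δrequired reserves = 5% × −170M = −8.5M.
Δexcess reserves = Δreserves − Δrequired = +170M − (−8.5M) = +178.5 million.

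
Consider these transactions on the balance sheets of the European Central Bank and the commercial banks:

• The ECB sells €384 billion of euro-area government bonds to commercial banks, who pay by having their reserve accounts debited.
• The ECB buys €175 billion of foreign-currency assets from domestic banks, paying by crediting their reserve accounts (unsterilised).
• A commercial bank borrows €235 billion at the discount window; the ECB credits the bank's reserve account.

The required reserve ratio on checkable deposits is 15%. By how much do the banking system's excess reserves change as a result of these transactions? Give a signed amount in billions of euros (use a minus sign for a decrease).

OMO sale (to banks) €384 billion: reserves −€384B, deposits 0.
FX purchase €175 billion: reserves +€175B, deposits 0.
Discount-window loan €235 billion: reserves +€235B, deposits 0.
Totals: Δreserves = +€26B, Δdeposits = 0.
Δrequired reserves = 15% × 0 = 0.
Δexcess reserves = Δreserves − Δrequired = +€26B − (0) = +€26 billion.

+€26 billion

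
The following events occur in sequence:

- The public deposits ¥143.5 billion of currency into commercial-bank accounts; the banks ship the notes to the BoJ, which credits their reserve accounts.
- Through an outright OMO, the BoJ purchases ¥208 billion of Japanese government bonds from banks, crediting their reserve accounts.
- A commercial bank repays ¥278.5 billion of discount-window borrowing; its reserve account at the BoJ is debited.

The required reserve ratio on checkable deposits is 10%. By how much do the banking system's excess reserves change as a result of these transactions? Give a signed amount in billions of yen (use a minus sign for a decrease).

Currency deposit ¥143.5 billion: reserves +¥143.5B, deposits +¥143.5B.
OMO purchase (from banks) ¥208 billion: reserves +¥208B, deposits 0.
Discount-window repayment ¥278.5 billion: reserves −¥278.5B, deposits 0.
Totals: Δreserves = +¥73B, Δdeposits = +¥143.5B.
Δrequired reserves = 10% × +¥143.5B = +¥14.35B.
Δexcess reserves = Δreserves − Δrequired = +¥73B − (+¥14.35B) = +¥58.65 billion.

+¥58.65 billion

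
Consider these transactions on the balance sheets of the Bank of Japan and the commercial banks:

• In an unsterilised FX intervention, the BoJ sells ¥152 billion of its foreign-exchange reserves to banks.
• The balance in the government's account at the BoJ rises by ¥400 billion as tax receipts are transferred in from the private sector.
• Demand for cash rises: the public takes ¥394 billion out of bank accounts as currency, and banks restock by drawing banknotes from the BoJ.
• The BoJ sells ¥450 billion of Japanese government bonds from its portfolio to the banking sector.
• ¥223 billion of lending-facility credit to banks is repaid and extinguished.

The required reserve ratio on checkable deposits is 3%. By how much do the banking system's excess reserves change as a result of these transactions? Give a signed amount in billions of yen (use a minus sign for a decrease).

-¥1595.18 billion

FX sale ¥152 billion: reserves −¥152B, deposits 0.
Government account inflow ¥400 billion: reserves −¥400B, deposits −¥400B.
Currency withdrawal ¥394 billion: reserves −¥394B, deposits −¥394B.
OMO sale (to banks) ¥450 billion: reserves −¥450B, deposits 0.
Discount-window repayment ¥223 billion: reserves −¥223B, deposits 0.
Totals: Δreserves = −¥1619B, Δdeposits = −¥794B.
Δrequired reserves = 3% × −¥794B = −¥23.82B.
Δexcess reserves = Δreserves − Δrequired = −¥1619B − (−¥23.82B) = -¥1595.18 billion.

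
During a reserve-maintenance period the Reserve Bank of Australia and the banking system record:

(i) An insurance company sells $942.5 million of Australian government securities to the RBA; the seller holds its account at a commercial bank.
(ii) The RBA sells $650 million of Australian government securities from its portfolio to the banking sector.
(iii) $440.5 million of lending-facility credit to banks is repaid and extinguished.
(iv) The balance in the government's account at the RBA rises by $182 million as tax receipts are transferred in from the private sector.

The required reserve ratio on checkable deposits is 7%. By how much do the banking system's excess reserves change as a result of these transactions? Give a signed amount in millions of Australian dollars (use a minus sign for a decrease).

Asset purchase (from non-banks) $942.5 million: reserves +$942.5M, deposits +$942.5M.
OMO sale (to banks) $650 million: reserves −$650M, deposits 0.
Discount-window repayment $440.5 million: reserves −$440.5M, deposits 0.
Government account inflow $182 million: reserves −$182M, deposits −$182M.
Totals: Δreserves = −$330M, Δdeposits = +$760.5M.
Δrequired reserves = 7% × +$760.5M = +$53.235M.
Δexcess reserves = Δreserves − Δrequired = −$330M − (+$53.235M) = -$383.235 million.

-$383.235 million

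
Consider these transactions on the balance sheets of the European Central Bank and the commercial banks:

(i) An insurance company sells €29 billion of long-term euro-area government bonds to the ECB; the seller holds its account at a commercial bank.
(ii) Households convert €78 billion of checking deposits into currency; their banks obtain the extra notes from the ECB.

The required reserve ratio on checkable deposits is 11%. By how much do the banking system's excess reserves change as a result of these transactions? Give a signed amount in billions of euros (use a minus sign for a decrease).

Asset purchase (from non-banks) €29 billion: reserves +€29B, deposits +€29B.
Currency withdrawal €78 billion: reserves −€78B, deposits −€78B.
Totals: Δreserves = −€49B, Δdeposits = −€49B.
Δrequired reserves = 11% × −€49B = −€5.39B.
Δexcess reserves = Δreserves − Δrequired = −€49B − (−€5.39B) = -€43.61 billion.

-€43.61 billion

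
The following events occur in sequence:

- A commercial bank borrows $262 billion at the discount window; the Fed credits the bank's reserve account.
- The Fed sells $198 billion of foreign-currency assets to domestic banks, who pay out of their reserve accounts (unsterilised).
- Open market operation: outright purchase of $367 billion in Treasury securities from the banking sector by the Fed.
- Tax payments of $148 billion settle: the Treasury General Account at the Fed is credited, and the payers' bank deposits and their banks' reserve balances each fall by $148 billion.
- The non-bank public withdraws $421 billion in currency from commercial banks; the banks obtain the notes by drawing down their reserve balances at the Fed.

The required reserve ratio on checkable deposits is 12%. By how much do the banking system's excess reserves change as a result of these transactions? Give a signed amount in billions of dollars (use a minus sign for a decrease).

Discount-window loan $262 billion: reserves +$262B, deposits 0.
FX sale $198 billion: reserves −$198B, deposits 0.
OMO purchase (from banks) $367 billion: reserves +$367B, deposits 0.
Government account inflow $148 billion: reserves −$148B, deposits −$148B.
Currency withdrawal $421 billion: reserves −$421B, deposits −$421B.
Totals: Δreserves = −$138B, Δdeposits = −$569B.
Δrequired reserves = 12% × −$569B = −$68.28B.
Δexcess reserves = Δreserves − Δrequired = −$138B − (−$68.28B) = -$69.72 billion.

-$69.72 billion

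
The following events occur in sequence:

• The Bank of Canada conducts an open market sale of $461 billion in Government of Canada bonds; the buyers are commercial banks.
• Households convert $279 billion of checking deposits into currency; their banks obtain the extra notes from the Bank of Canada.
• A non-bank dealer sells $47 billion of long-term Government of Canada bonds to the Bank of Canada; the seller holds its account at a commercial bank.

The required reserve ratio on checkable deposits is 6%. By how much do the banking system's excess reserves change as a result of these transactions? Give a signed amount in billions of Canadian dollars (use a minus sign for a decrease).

-$679.08 billion

OMO sale (to banks) $461 billion: reserves −$461B, deposits 0.
Currency withdrawal $279 billion: reserves −$279B, deposits −$279B.
Asset purchase (from non-banks) $47 billion: reserves +$47B, deposits +$47B.
Totals: Δreserves = −$693B, Δdeposits = −$232B.
Δrequired reserves = 6% × −$232B = −$13.92B.
Δexcess reserves = Δreserves − Δrequired = −$693B − (−$13.92B) = -$679.08 billion.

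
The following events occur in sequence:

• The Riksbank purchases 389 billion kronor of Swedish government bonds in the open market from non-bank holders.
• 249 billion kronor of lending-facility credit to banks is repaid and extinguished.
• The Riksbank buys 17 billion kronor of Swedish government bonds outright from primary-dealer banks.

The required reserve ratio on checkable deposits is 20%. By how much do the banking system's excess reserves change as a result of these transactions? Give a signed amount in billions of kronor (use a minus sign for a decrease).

Asset purchase (from non-banks) 389 billion kronor: reserves +389B, deposits +389B.
Discount-window repayment 249 billion kronor: reserves −249B, deposits 0.
OMO purchase (from banks) 17 billion kronor: reserves +17B, deposits 0.
Totals: Δreserves = +157B, Δdeposits = +389B.
Δrequired reserves = 20% × +389B = +77.8B.
Δexcess reserves = Δreserves − Δrequired = +157B − (+77.8B) = +79.2 billion.

+79.2 billion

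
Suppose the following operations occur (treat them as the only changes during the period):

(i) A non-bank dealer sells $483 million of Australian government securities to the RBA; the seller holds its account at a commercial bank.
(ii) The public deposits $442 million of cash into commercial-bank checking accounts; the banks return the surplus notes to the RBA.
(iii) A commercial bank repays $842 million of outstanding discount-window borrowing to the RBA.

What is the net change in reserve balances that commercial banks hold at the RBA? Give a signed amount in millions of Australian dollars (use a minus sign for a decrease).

Asset purchase (from non-banks) $483 million: the RBA pays by crediting reserve accounts → +$483M.
Currency deposit $442 million: returned notes are swapped for reserve credit → +$442M.
Discount-window repayment $842 million: repayment is debited from reserves → −$842M.
Net: 483 + 442 − 842 = +$83 million.

+$83 million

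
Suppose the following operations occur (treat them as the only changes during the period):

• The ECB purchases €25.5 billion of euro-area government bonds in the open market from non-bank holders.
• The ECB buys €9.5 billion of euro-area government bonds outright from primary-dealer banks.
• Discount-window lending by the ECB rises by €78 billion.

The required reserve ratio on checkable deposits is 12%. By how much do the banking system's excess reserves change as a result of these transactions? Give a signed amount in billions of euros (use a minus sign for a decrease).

Asset purchase (from non-banks) €25.5 billion: reserves +€25.5B, deposits +€25.5B.
OMO purchase (from banks) €9.5 billion: reserves +€9.5B, deposits 0.
Discount-window loan €78 billion: reserves +€78B, deposits 0.
Totals: Δreserves = +€113B, Δdeposits = +€25.5B.
Δrequired reserves = 12% × +€25.5B = +€3.06B.
Δexcess reserves = Δreserves − Δrequired = +€113B − (+€3.06B) = +€109.94 billion.

+€109.94 billion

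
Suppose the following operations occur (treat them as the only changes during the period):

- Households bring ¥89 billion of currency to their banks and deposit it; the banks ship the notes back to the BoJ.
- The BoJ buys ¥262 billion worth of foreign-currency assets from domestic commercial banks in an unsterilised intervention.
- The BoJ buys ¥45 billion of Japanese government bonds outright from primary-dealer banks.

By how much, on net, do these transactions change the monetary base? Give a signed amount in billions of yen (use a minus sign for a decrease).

BoJ balance sheet:
  Assets:      Securities +¥45B, Foreign assets +¥262B
  Liabilities: Bank reserves +¥396B, Currency in circulation −¥89B
Commercial banking system:
  Assets:      Reserves at CB +¥396B, Securities −¥45B, Foreign assets −¥262B
  Liabilities: Checkable deposits +¥89B
Monetary base = currency + reserves: −¥89B + (+¥396B) = +¥307 billion.

+¥307 billion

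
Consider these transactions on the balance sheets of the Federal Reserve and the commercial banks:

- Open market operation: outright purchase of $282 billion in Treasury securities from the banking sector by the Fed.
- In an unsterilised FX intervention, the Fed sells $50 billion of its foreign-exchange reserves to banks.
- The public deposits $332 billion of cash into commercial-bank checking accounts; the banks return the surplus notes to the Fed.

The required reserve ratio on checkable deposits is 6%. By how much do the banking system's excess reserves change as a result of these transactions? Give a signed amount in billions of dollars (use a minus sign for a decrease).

OMO purchase (from banks) $282 billion: reserves +$282B, deposits 0.
FX sale $50 billion: reserves −$50B, deposits 0.
Currency deposit $332 billion: reserves +$332B, deposits +$332B.
Totals: Δreserves = +$564B, Δdeposits = +$332B.
Δrequired reserves = 6% × +$332B = +$19.92B.
Δexcess reserves = Δreserves − Δrequired = +$564B − (+$19.92B) = +$544.08 billion.

+$544.08 billion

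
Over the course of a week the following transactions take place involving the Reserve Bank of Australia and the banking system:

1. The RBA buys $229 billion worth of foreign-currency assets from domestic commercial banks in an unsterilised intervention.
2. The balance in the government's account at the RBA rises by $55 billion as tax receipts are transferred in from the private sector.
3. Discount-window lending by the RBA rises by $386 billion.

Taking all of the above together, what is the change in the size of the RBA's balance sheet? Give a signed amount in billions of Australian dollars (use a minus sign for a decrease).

+$615 billion

RBA balance sheet:
  Assets:      Loans to banks +$386B, Foreign assets +$229B
  Liabilities: Bank reserves +$560B, Government deposits +$55B
Change in total RBA assets = +$615 billion.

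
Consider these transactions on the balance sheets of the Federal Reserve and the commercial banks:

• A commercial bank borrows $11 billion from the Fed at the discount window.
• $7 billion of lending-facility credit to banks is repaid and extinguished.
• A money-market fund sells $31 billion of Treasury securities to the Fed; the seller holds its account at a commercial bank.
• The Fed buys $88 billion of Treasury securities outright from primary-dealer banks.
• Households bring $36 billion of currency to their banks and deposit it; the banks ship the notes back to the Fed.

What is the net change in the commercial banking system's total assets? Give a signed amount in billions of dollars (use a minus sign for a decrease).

+$71 billion

Discount-window loan $11 billion: bank balance sheets expand → +$11B.
Discount-window repayment $7 billion: bank balance sheets shrink → −$7B.
Asset purchase (from non-banks) $31 billion: bank balance sheets expand → +$31B.
OMO purchase (from banks) $88 billion: just an asset swap on bank balance sheets → 0.
Currency deposit $36 billion: bank balance sheets expand → +$36B.
Net: 11 − 7 + 31 + 0 + 36 = +$71 billion.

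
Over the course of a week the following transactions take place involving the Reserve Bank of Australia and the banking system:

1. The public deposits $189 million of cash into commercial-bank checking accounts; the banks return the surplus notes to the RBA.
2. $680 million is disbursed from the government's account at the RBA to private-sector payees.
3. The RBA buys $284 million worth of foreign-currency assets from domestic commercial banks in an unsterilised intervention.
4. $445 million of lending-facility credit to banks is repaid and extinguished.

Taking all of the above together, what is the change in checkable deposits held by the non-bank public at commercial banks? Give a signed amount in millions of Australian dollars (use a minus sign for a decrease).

+$869 million

Currency deposit $189 million: non-bank counterparties' bank balances rise → +$189M.
Government spending $680 million: non-bank counterparties' bank balances rise → +$680M.
FX purchase $284 million: the counterparty is a bank, so public deposits are unchanged → 0.
Discount-window repayment $445 million: the counterparty is a bank, so public deposits are unchanged → 0.
Net: 189 + 680 + 0 + 0 = +$869 million.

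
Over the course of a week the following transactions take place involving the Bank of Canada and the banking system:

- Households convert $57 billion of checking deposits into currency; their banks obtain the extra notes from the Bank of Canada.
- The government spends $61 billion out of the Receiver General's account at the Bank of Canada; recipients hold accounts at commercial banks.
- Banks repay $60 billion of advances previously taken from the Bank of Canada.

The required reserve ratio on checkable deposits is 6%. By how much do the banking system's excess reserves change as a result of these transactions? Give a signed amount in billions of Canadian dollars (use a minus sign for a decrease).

Currency withdrawal $57 billion: reserves −$57B, deposits −$57B.
Government spending $61 billion: reserves +$61B, deposits +$61B.
Discount-window repayment $60 billion: reserves −$60B, deposits 0.
Totals: Δreserves = −$56B, Δdeposits = +$4B.
Δrequired reserves = 6% × +$4B = +$0.24B.
Δexcess reserves = Δreserves − Δrequired = −$56B − (+$0.24B) = -$56.24 billion.

-$56.24 billion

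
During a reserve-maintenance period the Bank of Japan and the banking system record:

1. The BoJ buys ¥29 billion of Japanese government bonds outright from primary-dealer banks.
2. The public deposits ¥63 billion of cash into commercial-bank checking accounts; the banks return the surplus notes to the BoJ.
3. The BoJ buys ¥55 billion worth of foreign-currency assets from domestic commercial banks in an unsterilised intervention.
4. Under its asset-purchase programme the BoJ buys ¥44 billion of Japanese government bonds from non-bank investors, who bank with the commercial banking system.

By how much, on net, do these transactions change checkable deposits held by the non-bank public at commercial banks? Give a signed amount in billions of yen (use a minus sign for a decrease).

OMO purchase (from banks) ¥29 billion: the counterparty is a bank, so public deposits are unchanged → 0.
Currency deposit ¥63 billion: non-bank counterparties' bank balances rise → +¥63B.
FX purchase ¥55 billion: the counterparty is a bank, so public deposits are unchanged → 0.
Asset purchase (from non-banks) ¥44 billion: non-bank counterparties' bank balances rise → +¥44B.
Net: 0 + 63 + 0 + 44 = +¥107 billion.

+¥107 billion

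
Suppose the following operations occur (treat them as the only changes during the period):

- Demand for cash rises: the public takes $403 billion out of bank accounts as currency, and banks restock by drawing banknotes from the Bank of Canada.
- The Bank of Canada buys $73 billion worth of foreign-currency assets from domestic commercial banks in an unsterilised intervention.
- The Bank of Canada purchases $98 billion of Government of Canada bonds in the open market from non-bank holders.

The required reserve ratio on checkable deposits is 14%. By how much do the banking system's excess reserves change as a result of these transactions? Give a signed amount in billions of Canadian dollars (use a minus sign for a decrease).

Currency withdrawal $403 billion: reserves −$403B, deposits −$403B.
FX purchase $73 billion: reserves +$73B, deposits 0.
Asset purchase (from non-banks) $98 billion: reserves +$98B, deposits +$98B.
Totals: Δreserves = −$232B, Δdeposits = −$305B.
Δrequired reserves = 14% × −$305B = −$42.7B.
Δexcess reserves = Δreserves − Δrequired = −$232B − (−$42.7B) = -$189.3 billion.

-$189.3 billion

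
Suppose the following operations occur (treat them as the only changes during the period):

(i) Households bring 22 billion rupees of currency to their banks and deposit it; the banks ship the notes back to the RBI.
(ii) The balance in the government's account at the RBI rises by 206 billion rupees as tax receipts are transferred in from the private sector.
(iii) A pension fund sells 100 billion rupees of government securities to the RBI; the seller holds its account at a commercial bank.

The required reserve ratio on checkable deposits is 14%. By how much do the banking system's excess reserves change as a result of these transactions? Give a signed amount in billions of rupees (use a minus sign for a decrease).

Currency deposit 22 billion rupees: reserves +22B, deposits +22B.
Government account inflow 206 billion rupees: reserves −206B, deposits −206B.
Asset purchase (from non-banks) 100 billion rupees: reserves +100B, deposits +100B.
Totals: Δreserves = −84B, Δdeposits = −84B.
Δrequired reserves = 14% × −84B = −11.76B.
Δexcess reserves = Δreserves − Δrequired = −84B − (−11.76B) = -72.24 billion.

-72.24 billion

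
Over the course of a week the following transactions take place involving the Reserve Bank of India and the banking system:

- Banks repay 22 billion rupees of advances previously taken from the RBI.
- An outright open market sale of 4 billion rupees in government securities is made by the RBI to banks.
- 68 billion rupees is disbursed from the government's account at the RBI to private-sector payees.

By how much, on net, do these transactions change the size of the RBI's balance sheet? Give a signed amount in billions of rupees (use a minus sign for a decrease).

RBI balance sheet:
  Assets:      Securities −4B, Loans to banks −22B
  Liabilities: Bank reserves +42B, Government deposits −68B
Change in total RBI assets = -26 billion.

-26 billion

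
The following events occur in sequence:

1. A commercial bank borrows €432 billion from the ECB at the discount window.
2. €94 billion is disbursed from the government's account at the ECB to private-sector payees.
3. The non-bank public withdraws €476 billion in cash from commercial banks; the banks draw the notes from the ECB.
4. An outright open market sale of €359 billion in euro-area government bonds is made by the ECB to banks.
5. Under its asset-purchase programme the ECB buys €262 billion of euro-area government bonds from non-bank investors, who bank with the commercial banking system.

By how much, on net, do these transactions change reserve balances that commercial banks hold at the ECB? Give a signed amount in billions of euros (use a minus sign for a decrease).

ECB balance sheet:
  Assets:      Securities −€97B, Loans to banks +€432B
  Liabilities: Bank reserves −€47B, Currency in circulation +€476B, Government deposits −€94B
So the change in reserve balances that commercial banks hold at the ECB is -€47 billion.

-€47 billion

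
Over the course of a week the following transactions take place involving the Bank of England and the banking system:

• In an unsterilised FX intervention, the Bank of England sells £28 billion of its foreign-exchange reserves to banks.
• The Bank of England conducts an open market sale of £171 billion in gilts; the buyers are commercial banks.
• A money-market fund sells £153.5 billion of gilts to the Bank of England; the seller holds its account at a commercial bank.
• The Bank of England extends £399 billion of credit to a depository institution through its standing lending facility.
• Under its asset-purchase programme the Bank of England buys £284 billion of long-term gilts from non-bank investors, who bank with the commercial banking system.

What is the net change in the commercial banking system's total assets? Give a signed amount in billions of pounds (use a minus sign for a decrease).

Bank of England balance sheet:
  Assets:      Securities +£266.5B, Loans to banks +£399B, Foreign assets −£28B
  Liabilities: Bank reserves +£637.5B
Commercial banking system:
  Assets:      Reserves at CB +£637.5B, Securities +£171B, Foreign assets +£28B
  Liabilities: Checkable deposits +£437.5B, Borrowings from CB +£399B
Change in total bank assets = +£836.5 billion.

+£836.5 billion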